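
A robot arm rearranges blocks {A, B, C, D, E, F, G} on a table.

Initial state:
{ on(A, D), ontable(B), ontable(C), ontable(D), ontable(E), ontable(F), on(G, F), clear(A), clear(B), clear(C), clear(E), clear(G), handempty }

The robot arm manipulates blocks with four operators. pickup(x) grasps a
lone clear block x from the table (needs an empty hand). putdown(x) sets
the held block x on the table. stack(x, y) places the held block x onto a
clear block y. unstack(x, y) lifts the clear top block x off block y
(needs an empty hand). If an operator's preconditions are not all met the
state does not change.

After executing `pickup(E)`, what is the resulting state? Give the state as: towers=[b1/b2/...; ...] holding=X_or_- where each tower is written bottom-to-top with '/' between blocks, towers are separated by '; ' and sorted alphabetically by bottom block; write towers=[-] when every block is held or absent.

before: towers=[B; C; D/A; E; F/G] holding=-
pre[pickup(E)]: clear(E) ok, ontable(E) ok, handempty ok
all met → apply pickup(E)
after:  towers=[B; C; D/A; F/G] holding=E

towers=[B; C; D/A; F/G] holding=E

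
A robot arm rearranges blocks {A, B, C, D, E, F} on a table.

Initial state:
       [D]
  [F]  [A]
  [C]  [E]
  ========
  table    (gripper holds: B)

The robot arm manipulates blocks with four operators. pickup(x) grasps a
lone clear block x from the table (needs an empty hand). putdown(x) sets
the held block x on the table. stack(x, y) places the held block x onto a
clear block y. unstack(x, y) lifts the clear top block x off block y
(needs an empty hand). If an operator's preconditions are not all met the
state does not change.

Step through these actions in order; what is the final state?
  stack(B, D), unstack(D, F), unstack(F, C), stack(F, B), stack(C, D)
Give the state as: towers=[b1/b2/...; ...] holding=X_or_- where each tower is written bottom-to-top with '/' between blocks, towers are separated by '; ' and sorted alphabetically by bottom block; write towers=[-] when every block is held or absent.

step 1 (stack(B, D)): towers=[C/F; E/A/D/B] holding=-
step 2 (unstack(D, F)) [no-op]: towers=[C/F; E/A/D/B] holding=-
step 3 (unstack(F, C)): towers=[C; E/A/D/B] holding=F
step 4 (stack(F, B)): towers=[C; E/A/D/B/F] holding=-
step 5 (stack(C, D)) [no-op]: towers=[C; E/A/D/B/F] holding=-

towers=[C; E/A/D/B/F] holding=-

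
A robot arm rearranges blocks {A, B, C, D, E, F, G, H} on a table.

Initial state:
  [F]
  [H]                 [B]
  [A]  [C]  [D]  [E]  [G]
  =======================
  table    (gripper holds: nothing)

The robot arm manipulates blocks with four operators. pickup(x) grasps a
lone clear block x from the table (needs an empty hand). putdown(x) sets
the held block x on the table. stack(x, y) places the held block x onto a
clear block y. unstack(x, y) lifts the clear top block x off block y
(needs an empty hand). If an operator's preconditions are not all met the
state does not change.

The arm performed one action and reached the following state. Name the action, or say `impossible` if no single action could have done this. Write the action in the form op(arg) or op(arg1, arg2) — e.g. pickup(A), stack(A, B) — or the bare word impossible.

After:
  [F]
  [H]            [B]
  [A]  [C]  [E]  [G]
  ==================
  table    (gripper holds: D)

pickup(D)

target: towers=[A/H/F; C; E; G/B] holding=D
         pickup(E) → towers=[A/H/F; C; D; G/B] holding=E
     unstack(B, G) → towers=[A/H/F; C; D; E; G] holding=B
     unstack(F, H) → towers=[A/H; C; D; E; G/B] holding=F
         pickup(D) → towers=[A/H/F; C; E; G/B] holding=D  ← match
         pickup(C) → towers=[A/H/F; D; E; G/B] holding=C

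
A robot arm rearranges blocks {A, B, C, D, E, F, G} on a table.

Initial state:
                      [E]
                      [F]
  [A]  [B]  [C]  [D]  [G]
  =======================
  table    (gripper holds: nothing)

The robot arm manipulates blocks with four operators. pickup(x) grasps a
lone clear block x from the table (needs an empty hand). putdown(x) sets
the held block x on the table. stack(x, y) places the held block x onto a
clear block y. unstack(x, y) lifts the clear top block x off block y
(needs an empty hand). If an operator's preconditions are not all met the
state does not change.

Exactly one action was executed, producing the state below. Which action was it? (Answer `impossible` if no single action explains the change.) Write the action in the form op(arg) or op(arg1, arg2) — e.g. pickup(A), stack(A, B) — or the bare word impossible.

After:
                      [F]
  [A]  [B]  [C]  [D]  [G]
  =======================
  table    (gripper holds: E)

target: towers=[A; B; C; D; G/F] holding=E
         pickup(B) → towers=[A; C; D; G/F/E] holding=B
         pickup(D) → towers=[A; B; C; G/F/E] holding=D
         pickup(A) → towers=[B; C; D; G/F/E] holding=A
     unstack(E, F) → towers=[A; B; C; D; G/F] holding=E  ← match
         pickup(C) → towers=[A; B; D; G/F/E] holding=C

unstack(E, F)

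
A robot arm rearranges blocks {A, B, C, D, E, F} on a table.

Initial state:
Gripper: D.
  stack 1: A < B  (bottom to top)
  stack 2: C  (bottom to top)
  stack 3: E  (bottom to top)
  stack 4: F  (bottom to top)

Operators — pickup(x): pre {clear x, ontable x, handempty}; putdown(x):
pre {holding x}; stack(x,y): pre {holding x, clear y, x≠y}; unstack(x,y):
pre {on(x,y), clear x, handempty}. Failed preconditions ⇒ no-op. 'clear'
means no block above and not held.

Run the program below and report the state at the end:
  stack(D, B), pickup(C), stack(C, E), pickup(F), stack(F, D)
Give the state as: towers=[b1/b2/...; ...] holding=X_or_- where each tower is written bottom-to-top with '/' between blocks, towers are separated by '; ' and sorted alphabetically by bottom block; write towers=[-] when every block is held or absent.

towers=[A/B/D/F; E/C] holding=-

step 1 (stack(D, B)): towers=[A/B/D; C; E; F] holding=-
step 2 (pickup(C)): towers=[A/B/D; E; F] holding=C
step 3 (stack(C, E)): towers=[A/B/D; E/C; F] holding=-
step 4 (pickup(F)): towers=[A/B/D; E/C] holding=F
step 5 (stack(F, D)): towers=[A/B/D/F; E/C] holding=-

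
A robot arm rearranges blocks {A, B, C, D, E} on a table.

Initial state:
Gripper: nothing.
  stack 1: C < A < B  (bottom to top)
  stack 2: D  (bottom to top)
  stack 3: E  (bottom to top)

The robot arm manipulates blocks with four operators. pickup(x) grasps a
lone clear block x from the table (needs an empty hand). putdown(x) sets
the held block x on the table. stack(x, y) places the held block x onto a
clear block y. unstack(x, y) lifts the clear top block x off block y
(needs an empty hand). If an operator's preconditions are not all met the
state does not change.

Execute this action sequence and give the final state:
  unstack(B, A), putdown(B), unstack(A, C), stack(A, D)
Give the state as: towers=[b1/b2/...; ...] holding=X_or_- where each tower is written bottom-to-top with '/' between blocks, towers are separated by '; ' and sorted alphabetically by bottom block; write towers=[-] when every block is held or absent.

towers=[B; C; D/A; E] holding=-

step 1 (unstack(B, A)): towers=[C/A; D; E] holding=B
step 2 (putdown(B)): towers=[B; C/A; D; E] holding=-
step 3 (unstack(A, C)): towers=[B; C; D; E] holding=A
step 4 (stack(A, D)): towers=[B; C; D/A; E] holding=-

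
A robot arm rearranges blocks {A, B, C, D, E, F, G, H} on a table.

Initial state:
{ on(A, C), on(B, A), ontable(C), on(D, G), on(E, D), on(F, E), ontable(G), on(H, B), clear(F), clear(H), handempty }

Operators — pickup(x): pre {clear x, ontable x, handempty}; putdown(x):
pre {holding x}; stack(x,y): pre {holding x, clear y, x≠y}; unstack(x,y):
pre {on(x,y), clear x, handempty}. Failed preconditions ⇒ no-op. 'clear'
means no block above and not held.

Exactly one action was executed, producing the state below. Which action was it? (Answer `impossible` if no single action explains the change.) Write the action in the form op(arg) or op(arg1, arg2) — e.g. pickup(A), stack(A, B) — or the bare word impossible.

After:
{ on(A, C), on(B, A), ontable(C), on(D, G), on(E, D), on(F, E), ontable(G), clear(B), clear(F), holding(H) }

target: towers=[C/A/B; G/D/E/F] holding=H
     unstack(H, B) → towers=[C/A/B; G/D/E/F] holding=H  ← match
     unstack(F, E) → towers=[C/A/B/H; G/D/E] holding=F

unstack(H, B)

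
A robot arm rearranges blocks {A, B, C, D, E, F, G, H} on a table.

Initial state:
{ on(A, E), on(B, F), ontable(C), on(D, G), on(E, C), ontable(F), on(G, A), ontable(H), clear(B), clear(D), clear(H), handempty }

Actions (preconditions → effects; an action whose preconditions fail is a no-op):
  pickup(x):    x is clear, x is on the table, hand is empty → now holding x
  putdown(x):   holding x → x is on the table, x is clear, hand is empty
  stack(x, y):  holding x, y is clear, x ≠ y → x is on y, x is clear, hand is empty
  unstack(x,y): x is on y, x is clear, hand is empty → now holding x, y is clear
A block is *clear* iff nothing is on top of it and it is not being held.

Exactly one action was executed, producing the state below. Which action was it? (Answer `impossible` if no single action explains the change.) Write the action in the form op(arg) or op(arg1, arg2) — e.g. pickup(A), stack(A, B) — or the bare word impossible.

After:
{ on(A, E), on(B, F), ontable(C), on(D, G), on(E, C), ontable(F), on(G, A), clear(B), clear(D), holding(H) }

target: towers=[C/E/A/G/D; F/B] holding=H
         pickup(H) → towers=[C/E/A/G/D; F/B] holding=H  ← match
     unstack(B, F) → towers=[C/E/A/G/D; F; H] holding=B
     unstack(D, G) → towers=[C/E/A/G; F/B; H] holding=D

pickup(H)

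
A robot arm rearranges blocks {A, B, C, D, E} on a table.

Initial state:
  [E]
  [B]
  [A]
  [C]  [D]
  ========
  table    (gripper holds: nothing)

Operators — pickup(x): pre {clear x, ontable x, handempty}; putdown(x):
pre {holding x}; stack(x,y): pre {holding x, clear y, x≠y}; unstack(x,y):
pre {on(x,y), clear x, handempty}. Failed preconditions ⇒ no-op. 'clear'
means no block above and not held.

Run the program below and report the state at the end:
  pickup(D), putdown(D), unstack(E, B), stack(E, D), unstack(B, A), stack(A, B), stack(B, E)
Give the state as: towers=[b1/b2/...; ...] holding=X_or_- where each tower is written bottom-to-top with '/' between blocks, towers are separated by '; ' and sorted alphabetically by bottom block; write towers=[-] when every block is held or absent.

step 1 (pickup(D)): towers=[C/A/B/E] holding=D
step 2 (putdown(D)): towers=[C/A/B/E; D] holding=-
step 3 (unstack(E, B)): towers=[C/A/B; D] holding=E
step 4 (stack(E, D)): towers=[C/A/B; D/E] holding=-
step 5 (unstack(B, A)): towers=[C/A; D/E] holding=B
step 6 (stack(A, B)) [no-op]: towers=[C/A; D/E] holding=B
step 7 (stack(B, E)): towers=[C/A; D/E/B] holding=-

towers=[C/A; D/E/B] holding=-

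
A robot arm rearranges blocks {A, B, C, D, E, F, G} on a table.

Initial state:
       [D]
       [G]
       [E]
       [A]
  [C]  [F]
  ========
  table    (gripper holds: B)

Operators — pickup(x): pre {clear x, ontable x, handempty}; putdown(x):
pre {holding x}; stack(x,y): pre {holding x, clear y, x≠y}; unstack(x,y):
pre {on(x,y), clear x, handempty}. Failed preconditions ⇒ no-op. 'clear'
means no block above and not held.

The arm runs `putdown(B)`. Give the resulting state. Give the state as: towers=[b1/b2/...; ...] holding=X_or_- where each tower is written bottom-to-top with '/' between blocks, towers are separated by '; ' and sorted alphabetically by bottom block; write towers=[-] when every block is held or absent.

towers=[B; C; F/A/E/G/D] holding=-

before: towers=[C; F/A/E/G/D] holding=B
pre[putdown(B)]: holding(B) ok
all met → apply putdown(B)
after:  towers=[B; C; F/A/E/G/D] holding=-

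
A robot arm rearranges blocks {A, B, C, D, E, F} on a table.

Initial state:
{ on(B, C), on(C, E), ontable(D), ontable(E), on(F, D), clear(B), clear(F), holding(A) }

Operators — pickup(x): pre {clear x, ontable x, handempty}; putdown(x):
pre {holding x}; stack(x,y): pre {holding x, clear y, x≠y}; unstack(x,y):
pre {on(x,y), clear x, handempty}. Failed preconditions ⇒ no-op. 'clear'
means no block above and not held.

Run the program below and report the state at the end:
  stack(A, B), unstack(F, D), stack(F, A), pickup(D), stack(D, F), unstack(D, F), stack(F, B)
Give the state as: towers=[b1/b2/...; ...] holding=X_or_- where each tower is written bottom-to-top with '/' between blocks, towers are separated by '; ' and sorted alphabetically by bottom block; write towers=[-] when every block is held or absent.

step 1 (stack(A, B)): towers=[D/F; E/C/B/A] holding=-
step 2 (unstack(F, D)): towers=[D; E/C/B/A] holding=F
step 3 (stack(F, A)): towers=[D; E/C/B/A/F] holding=-
step 4 (pickup(D)): towers=[E/C/B/A/F] holding=D
step 5 (stack(D, F)): towers=[E/C/B/A/F/D] holding=-
step 6 (unstack(D, F)): towers=[E/C/B/A/F] holding=D
step 7 (stack(F, B)) [no-op]: towers=[E/C/B/A/F] holding=D

towers=[E/C/B/A/F] holding=D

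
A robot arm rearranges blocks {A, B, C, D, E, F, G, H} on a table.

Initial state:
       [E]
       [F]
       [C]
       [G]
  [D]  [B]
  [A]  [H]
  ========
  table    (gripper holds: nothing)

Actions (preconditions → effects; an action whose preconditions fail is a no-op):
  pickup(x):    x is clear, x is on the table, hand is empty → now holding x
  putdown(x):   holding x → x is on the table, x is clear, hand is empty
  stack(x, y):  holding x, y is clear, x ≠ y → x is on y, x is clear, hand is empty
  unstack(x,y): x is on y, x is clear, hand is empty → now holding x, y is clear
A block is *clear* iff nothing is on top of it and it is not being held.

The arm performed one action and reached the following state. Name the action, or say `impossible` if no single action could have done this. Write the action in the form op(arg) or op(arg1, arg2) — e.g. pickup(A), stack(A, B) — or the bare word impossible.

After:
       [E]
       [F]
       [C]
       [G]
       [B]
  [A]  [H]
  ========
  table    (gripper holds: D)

target: towers=[A; H/B/G/C/F/E] holding=D
     unstack(E, F) → towers=[A/D; H/B/G/C/F] holding=E
     unstack(D, A) → towers=[A; H/B/G/C/F/E] holding=D  ← match

unstack(D, A)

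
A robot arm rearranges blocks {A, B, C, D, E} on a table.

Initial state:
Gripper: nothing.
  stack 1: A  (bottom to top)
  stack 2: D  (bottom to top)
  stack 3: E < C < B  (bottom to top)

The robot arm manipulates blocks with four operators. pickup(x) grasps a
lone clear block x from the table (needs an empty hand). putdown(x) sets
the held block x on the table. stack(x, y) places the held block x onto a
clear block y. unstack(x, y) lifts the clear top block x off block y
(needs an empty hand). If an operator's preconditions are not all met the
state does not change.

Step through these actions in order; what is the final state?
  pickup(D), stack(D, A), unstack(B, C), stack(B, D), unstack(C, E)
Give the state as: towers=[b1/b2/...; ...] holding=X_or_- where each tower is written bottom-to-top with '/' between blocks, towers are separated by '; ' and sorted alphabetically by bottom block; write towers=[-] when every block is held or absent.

towers=[A/D/B; E] holding=C

step 1 (pickup(D)): towers=[A; E/C/B] holding=D
step 2 (stack(D, A)): towers=[A/D; E/C/B] holding=-
step 3 (unstack(B, C)): towers=[A/D; E/C] holding=B
step 4 (stack(B, D)): towers=[A/D/B; E/C] holding=-
step 5 (unstack(C, E)): towers=[A/D/B; E] holding=C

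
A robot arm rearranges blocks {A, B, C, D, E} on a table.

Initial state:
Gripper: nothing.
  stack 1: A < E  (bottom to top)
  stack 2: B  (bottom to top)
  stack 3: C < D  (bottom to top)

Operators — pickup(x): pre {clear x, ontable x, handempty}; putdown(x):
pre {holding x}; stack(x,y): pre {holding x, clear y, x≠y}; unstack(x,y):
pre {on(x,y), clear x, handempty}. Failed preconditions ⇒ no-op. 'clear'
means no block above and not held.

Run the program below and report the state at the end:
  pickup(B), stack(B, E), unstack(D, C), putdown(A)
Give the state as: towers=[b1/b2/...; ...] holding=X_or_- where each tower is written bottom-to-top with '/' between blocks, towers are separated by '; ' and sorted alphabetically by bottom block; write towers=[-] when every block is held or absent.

step 1 (pickup(B)): towers=[A/E; C/D] holding=B
step 2 (stack(B, E)): towers=[A/E/B; C/D] holding=-
step 3 (unstack(D, C)): towers=[A/E/B; C] holding=D
step 4 (putdown(A)) [no-op]: towers=[A/E/B; C] holding=D

towers=[A/E/B; C] holding=D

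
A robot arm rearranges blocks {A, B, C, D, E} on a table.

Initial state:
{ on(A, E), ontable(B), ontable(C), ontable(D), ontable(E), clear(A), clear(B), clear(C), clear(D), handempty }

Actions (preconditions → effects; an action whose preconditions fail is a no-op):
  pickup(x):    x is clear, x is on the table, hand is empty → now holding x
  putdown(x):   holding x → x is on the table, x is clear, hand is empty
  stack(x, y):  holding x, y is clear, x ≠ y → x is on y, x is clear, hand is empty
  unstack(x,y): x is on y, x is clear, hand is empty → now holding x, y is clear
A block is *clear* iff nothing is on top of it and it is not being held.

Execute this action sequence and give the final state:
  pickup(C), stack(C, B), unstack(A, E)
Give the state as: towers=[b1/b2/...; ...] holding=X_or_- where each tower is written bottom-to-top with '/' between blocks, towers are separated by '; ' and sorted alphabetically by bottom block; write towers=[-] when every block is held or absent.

towers=[B/C; D; E] holding=A

step 1 (pickup(C)): towers=[B; D; E/A] holding=C
step 2 (stack(C, B)): towers=[B/C; D; E/A] holding=-
step 3 (unstack(A, E)): towers=[B/C; D; E] holding=A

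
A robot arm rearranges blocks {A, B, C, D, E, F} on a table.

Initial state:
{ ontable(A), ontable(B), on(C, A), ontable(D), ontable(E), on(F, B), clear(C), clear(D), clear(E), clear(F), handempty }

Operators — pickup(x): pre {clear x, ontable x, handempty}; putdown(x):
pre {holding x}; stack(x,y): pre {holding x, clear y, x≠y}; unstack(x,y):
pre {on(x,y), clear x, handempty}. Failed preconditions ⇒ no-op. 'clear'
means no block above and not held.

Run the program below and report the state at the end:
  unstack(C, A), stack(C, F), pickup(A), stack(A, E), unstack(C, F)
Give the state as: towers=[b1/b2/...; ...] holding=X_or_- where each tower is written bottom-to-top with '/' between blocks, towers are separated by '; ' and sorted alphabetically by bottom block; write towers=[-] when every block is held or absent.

step 1 (unstack(C, A)): towers=[A; B/F; D; E] holding=C
step 2 (stack(C, F)): towers=[A; B/F/C; D; E] holding=-
step 3 (pickup(A)): towers=[B/F/C; D; E] holding=A
step 4 (stack(A, E)): towers=[B/F/C; D; E/A] holding=-
step 5 (unstack(C, F)): towers=[B/F; D; E/A] holding=C

towers=[B/F; D; E/A] holding=C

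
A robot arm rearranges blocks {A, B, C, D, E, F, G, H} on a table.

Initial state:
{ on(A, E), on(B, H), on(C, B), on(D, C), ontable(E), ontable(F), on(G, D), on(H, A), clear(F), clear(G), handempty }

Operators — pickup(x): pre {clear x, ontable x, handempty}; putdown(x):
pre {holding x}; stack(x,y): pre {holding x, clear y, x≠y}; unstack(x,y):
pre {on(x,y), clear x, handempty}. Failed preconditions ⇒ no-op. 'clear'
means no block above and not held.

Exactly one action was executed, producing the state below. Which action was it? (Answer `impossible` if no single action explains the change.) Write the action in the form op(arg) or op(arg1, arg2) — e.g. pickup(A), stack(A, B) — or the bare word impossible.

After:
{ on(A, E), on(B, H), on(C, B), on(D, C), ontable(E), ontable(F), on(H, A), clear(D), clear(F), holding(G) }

unstack(G, D)

target: towers=[E/A/H/B/C/D; F] holding=G
     unstack(G, D) → towers=[E/A/H/B/C/D; F] holding=G  ← match
         pickup(F) → towers=[E/A/H/B/C/D/G] holding=F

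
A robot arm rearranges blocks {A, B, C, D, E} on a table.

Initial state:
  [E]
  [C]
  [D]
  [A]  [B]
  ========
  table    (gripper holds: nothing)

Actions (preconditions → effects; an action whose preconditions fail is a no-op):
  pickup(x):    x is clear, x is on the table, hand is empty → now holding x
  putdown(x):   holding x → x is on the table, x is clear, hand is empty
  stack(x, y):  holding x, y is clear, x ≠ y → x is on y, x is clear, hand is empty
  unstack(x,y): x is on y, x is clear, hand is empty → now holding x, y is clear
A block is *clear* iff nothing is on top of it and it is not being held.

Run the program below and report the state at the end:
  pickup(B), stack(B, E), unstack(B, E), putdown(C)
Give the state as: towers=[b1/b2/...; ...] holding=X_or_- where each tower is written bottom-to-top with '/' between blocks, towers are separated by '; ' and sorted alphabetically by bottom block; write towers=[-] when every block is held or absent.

step 1 (pickup(B)): towers=[A/D/C/E] holding=B
step 2 (stack(B, E)): towers=[A/D/C/E/B] holding=-
step 3 (unstack(B, E)): towers=[A/D/C/E] holding=B
step 4 (putdown(C)) [no-op]: towers=[A/D/C/E] holding=B

towers=[A/D/C/E] holding=B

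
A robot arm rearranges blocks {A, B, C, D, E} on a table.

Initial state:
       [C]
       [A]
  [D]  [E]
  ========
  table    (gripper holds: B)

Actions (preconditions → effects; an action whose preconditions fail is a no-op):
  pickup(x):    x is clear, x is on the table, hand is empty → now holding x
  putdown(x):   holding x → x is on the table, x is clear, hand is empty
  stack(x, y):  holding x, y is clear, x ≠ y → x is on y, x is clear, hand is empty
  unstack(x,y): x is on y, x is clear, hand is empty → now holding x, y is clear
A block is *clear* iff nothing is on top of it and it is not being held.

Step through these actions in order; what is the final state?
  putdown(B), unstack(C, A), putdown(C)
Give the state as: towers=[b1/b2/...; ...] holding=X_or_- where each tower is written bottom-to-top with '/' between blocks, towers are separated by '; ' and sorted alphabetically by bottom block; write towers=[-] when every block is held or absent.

step 1 (putdown(B)): towers=[B; D; E/A/C] holding=-
step 2 (unstack(C, A)): towers=[B; D; E/A] holding=C
step 3 (putdown(C)): towers=[B; C; D; E/A] holding=-

towers=[B; C; D; E/A] holding=-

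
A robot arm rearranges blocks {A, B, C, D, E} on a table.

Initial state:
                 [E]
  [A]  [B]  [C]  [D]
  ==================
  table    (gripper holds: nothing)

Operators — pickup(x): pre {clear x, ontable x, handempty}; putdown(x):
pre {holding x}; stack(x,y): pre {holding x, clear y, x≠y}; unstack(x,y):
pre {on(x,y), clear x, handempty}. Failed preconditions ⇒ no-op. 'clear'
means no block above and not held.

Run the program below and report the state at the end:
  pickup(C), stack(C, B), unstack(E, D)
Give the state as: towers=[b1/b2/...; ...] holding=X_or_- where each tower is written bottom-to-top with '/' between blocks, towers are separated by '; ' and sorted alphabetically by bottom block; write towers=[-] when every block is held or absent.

step 1 (pickup(C)): towers=[A; B; D/E] holding=C
step 2 (stack(C, B)): towers=[A; B/C; D/E] holding=-
step 3 (unstack(E, D)): towers=[A; B/C; D] holding=E

towers=[A; B/C; D] holding=E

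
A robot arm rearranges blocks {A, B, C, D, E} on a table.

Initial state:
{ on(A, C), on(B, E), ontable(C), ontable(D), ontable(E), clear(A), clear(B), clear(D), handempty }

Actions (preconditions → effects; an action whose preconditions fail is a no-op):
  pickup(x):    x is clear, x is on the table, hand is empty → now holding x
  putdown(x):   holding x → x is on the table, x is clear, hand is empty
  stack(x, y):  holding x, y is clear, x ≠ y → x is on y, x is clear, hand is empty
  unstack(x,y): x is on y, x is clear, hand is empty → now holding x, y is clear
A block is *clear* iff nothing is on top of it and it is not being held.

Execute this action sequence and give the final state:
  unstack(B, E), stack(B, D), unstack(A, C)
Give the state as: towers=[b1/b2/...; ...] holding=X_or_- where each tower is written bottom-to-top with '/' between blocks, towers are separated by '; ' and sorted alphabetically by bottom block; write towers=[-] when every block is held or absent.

towers=[C; D/B; E] holding=A

step 1 (unstack(B, E)): towers=[C/A; D; E] holding=B
step 2 (stack(B, D)): towers=[C/A; D/B; E] holding=-
step 3 (unstack(A, C)): towers=[C; D/B; E] holding=A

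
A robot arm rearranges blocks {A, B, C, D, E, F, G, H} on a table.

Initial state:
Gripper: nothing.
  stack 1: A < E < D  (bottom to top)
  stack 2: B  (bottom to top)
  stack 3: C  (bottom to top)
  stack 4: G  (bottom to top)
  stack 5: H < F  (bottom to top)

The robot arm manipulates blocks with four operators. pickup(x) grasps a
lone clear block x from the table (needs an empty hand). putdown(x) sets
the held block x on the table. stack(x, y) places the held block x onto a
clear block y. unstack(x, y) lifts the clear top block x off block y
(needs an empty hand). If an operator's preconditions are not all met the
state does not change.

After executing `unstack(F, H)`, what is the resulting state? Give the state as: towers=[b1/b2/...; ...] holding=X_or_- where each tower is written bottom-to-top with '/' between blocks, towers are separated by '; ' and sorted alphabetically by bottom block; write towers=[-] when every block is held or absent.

before: towers=[A/E/D; B; C; G; H/F] holding=-
pre[unstack(F, H)]: on(F,H) ok, clear(F) ok, handempty ok
all met → apply unstack(F, H)
after:  towers=[A/E/D; B; C; G; H] holding=F

towers=[A/E/D; B; C; G; H] holding=F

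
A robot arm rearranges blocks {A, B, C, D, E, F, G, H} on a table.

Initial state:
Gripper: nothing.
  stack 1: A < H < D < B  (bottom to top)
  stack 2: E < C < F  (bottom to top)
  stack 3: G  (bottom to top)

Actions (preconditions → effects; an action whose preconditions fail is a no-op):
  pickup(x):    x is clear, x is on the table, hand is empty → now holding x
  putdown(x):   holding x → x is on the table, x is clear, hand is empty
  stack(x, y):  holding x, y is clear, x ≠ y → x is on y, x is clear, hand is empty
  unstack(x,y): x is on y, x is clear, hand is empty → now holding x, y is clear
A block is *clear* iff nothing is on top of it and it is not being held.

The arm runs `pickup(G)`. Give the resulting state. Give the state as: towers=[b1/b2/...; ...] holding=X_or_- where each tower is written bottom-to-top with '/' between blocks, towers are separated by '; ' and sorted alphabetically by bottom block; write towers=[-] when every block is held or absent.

towers=[A/H/D/B; E/C/F] holding=G

before: towers=[A/H/D/B; E/C/F; G] holding=-
pre[pickup(G)]: clear(G) ✓, ontable(G) ✓, handempty ✓
all met → apply pickup(G)
after:  towers=[A/H/D/B; E/C/F] holding=G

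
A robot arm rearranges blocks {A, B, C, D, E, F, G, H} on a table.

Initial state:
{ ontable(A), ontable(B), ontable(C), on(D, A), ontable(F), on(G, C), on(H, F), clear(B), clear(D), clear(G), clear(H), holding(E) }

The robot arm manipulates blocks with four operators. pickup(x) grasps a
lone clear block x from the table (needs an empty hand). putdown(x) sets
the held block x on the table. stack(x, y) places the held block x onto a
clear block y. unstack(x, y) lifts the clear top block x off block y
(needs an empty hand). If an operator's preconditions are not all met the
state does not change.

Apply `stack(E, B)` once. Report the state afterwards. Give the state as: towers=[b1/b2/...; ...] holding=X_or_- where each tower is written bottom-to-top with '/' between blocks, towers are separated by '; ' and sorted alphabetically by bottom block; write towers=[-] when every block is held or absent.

towers=[A/D; B/E; C/G; F/H] holding=-

before: towers=[A/D; B; C/G; F/H] holding=E
pre[stack(E, B)]: holding(E) ✓, clear(B) ✓, E≠B ✓
all met → apply stack(E, B)
after:  towers=[A/D; B/E; C/G; F/H] holding=-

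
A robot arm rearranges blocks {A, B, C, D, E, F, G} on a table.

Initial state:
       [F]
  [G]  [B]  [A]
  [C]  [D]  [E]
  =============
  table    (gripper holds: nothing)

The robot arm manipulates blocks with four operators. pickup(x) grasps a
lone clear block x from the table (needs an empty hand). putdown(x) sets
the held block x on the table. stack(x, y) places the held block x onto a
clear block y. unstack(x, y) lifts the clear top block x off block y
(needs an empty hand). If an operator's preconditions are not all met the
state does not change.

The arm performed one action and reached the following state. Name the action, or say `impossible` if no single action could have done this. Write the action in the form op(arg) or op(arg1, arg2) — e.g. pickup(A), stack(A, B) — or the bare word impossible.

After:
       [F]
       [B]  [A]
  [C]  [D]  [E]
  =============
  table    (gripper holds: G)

target: towers=[C; D/B/F; E/A] holding=G
     unstack(F, B) → towers=[C/G; D/B; E/A] holding=F
     unstack(G, C) → towers=[C; D/B/F; E/A] holding=G  ← match
     unstack(A, E) → towers=[C/G; D/B/F; E] holding=A

unstack(G, C)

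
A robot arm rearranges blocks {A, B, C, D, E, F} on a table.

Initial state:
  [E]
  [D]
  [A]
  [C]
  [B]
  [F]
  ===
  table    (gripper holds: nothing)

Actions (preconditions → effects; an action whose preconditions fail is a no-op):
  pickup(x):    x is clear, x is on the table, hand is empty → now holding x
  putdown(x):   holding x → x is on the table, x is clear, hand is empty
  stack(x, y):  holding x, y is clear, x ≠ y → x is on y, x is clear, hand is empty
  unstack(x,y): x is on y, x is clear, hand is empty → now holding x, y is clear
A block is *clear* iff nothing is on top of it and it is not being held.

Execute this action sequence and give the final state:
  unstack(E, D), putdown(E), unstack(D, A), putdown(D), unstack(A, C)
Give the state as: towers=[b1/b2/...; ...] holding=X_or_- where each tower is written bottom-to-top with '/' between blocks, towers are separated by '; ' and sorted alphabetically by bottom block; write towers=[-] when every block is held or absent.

step 1 (unstack(E, D)): towers=[F/B/C/A/D] holding=E
step 2 (putdown(E)): towers=[E; F/B/C/A/D] holding=-
step 3 (unstack(D, A)): towers=[E; F/B/C/A] holding=D
step 4 (putdown(D)): towers=[D; E; F/B/C/A] holding=-
step 5 (unstack(A, C)): towers=[D; E; F/B/C] holding=A

towers=[D; E; F/B/C] holding=A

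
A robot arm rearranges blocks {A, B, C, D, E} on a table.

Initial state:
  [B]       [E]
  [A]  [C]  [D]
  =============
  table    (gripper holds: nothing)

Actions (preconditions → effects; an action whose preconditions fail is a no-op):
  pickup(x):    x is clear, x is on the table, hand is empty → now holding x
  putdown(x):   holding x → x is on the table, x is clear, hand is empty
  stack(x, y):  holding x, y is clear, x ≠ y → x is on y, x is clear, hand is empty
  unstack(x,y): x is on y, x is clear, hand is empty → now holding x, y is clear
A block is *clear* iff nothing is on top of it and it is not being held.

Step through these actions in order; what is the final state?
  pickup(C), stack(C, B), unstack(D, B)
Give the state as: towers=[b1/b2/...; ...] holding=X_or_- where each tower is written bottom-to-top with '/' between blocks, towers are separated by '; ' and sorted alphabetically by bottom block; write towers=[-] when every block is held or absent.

step 1 (pickup(C)): towers=[A/B; D/E] holding=C
step 2 (stack(C, B)): towers=[A/B/C; D/E] holding=-
step 3 (unstack(D, B)) [no-op]: towers=[A/B/C; D/E] holding=-

towers=[A/B/C; D/E] holding=-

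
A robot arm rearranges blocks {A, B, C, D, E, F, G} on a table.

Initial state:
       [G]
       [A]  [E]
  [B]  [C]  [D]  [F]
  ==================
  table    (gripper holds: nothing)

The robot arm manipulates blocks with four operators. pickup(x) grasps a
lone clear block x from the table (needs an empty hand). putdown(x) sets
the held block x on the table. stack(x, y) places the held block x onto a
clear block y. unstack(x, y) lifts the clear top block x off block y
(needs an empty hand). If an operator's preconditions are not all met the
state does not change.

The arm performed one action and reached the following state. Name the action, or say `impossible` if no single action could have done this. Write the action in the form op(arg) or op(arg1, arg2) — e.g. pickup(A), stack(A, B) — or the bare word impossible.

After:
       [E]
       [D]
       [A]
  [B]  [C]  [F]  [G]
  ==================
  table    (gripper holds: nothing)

target: towers=[B; C/A/D/E; F; G] holding=-
         pickup(B) → towers=[C/A/G; D/E; F] holding=B
         pickup(F) → towers=[B; C/A/G; D/E] holding=F
     unstack(G, A) → towers=[B; C/A; D/E; F] holding=G
     unstack(E, D) → towers=[B; C/A/G; D; F] holding=E
none of the 4 applicable actions match → impossible

impossible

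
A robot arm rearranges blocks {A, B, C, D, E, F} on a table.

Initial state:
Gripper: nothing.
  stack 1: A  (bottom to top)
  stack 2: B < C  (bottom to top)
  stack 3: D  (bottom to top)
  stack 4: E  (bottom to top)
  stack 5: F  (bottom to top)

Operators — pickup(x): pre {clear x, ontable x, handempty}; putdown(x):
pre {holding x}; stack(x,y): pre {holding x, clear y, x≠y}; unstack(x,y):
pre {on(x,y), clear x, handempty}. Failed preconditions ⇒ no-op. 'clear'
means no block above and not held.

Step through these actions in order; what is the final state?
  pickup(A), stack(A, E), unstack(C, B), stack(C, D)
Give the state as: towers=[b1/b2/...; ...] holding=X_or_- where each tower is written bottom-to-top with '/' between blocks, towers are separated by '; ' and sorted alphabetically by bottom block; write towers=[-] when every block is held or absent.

step 1 (pickup(A)): towers=[B/C; D; E; F] holding=A
step 2 (stack(A, E)): towers=[B/C; D; E/A; F] holding=-
step 3 (unstack(C, B)): towers=[B; D; E/A; F] holding=C
step 4 (stack(C, D)): towers=[B; D/C; E/A; F] holding=-

towers=[B; D/C; E/A; F] holding=-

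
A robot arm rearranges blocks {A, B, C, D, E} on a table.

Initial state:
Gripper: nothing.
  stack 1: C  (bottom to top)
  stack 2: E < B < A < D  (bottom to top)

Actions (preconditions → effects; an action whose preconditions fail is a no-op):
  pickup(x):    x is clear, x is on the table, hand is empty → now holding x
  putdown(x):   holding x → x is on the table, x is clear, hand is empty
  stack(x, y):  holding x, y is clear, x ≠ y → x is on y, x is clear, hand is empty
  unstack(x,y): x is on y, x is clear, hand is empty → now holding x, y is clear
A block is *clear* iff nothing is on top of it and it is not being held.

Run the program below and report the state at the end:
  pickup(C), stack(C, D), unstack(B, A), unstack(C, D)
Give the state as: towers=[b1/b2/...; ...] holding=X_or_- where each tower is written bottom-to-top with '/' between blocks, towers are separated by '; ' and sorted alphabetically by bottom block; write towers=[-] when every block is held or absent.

towers=[E/B/A/D] holding=C

step 1 (pickup(C)): towers=[E/B/A/D] holding=C
step 2 (stack(C, D)): towers=[E/B/A/D/C] holding=-
step 3 (unstack(B, A)) [no-op]: towers=[E/B/A/D/C] holding=-
step 4 (unstack(C, D)): towers=[E/B/A/D] holding=C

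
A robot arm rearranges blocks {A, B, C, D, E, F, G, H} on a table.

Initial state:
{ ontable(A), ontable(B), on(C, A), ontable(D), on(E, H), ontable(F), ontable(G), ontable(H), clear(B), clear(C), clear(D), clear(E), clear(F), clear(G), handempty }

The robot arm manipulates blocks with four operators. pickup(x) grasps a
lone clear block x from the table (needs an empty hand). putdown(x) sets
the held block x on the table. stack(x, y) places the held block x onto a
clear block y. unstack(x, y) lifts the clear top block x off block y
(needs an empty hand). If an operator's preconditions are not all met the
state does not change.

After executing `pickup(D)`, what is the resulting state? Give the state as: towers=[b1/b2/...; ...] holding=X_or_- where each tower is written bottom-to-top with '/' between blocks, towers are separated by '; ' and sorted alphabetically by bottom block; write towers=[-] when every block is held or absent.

before: towers=[A/C; B; D; F; G; H/E] holding=-
pre[pickup(D)]: clear(D) yes, ontable(D) yes, handempty yes
all met → apply pickup(D)
after:  towers=[A/C; B; F; G; H/E] holding=D

towers=[A/C; B; F; G; H/E] holding=D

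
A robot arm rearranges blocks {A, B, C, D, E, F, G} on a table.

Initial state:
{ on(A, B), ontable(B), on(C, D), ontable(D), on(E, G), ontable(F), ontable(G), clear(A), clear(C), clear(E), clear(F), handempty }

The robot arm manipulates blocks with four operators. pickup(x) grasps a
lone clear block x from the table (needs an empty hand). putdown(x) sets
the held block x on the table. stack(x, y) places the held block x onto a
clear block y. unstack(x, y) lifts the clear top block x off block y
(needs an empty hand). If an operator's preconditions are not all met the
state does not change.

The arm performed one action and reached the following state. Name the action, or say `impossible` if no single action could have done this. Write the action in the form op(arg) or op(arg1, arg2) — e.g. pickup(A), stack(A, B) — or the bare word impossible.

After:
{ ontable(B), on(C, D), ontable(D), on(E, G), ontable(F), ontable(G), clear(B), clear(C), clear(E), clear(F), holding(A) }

target: towers=[B; D/C; F; G/E] holding=A
         pickup(F) → towers=[B/A; D/C; G/E] holding=F
     unstack(A, B) → towers=[B; D/C; F; G/E] holding=A  ← match
     unstack(E, G) → towers=[B/A; D/C; F; G] holding=E
     unstack(C, D) → towers=[B/A; D; F; G/E] holding=C

unstack(A, B)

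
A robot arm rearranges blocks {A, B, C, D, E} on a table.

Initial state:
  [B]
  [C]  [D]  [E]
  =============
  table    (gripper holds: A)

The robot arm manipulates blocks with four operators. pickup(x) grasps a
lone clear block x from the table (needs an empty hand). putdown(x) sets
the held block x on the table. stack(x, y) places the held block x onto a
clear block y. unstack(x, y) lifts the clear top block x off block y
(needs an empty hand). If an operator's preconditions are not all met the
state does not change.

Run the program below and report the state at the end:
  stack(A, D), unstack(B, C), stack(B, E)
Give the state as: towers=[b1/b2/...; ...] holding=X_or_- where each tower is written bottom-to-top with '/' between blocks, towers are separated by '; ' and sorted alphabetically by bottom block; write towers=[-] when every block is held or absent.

towers=[C; D/A; E/B] holding=-

step 1 (stack(A, D)): towers=[C/B; D/A; E] holding=-
step 2 (unstack(B, C)): towers=[C; D/A; E] holding=B
step 3 (stack(B, E)): towers=[C; D/A; E/B] holding=-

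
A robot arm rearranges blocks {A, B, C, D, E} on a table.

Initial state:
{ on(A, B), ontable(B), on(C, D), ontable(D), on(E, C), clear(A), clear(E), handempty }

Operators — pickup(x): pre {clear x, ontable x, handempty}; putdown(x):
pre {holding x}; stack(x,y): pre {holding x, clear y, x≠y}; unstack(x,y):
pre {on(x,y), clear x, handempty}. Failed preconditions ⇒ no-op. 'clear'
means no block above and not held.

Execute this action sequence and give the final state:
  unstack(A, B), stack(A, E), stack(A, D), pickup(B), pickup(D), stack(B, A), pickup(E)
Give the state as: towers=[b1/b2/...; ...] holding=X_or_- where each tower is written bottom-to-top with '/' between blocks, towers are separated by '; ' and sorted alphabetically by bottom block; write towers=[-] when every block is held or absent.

step 1 (unstack(A, B)): towers=[B; D/C/E] holding=A
step 2 (stack(A, E)): towers=[B; D/C/E/A] holding=-
step 3 (stack(A, D)) [no-op]: towers=[B; D/C/E/A] holding=-
step 4 (pickup(B)): towers=[D/C/E/A] holding=B
step 5 (pickup(D)) [no-op]: towers=[D/C/E/A] holding=B
step 6 (stack(B, A)): towers=[D/C/E/A/B] holding=-
step 7 (pickup(E)) [no-op]: towers=[D/C/E/A/B] holding=-

towers=[D/C/E/A/B] holding=-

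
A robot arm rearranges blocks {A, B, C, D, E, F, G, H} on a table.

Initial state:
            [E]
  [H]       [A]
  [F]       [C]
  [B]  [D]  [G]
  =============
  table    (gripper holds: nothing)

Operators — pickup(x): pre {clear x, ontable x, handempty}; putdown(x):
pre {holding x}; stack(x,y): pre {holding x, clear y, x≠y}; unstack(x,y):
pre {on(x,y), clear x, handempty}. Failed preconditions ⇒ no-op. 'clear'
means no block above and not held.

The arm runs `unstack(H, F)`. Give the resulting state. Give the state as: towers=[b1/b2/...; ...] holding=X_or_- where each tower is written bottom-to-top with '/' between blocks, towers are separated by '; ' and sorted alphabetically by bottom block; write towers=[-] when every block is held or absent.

towers=[B/F; D; G/C/A/E] holding=H

before: towers=[B/F/H; D; G/C/A/E] holding=-
pre[unstack(H, F)]: on(H,F) ✓, clear(H) ✓, handempty ✓
all met → apply unstack(H, F)
after:  towers=[B/F; D; G/C/A/E] holding=H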